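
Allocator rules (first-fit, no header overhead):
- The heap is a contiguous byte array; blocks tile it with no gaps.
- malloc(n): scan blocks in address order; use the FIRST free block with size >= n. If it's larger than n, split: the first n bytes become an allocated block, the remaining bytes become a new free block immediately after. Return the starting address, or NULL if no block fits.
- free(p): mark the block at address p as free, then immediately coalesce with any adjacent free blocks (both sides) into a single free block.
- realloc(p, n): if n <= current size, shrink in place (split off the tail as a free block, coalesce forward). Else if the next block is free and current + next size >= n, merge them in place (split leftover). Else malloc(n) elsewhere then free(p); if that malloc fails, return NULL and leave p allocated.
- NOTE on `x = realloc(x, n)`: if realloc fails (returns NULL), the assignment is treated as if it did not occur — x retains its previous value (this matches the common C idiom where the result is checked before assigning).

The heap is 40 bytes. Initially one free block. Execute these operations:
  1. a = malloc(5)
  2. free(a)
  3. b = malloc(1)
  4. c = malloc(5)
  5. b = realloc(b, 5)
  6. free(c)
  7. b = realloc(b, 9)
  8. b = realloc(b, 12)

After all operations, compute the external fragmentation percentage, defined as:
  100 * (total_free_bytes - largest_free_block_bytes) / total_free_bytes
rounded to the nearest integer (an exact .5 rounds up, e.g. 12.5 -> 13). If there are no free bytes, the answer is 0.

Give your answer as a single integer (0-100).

Answer: 21

Derivation:
Op 1: a = malloc(5) -> a = 0; heap: [0-4 ALLOC][5-39 FREE]
Op 2: free(a) -> (freed a); heap: [0-39 FREE]
Op 3: b = malloc(1) -> b = 0; heap: [0-0 ALLOC][1-39 FREE]
Op 4: c = malloc(5) -> c = 1; heap: [0-0 ALLOC][1-5 ALLOC][6-39 FREE]
Op 5: b = realloc(b, 5) -> b = 6; heap: [0-0 FREE][1-5 ALLOC][6-10 ALLOC][11-39 FREE]
Op 6: free(c) -> (freed c); heap: [0-5 FREE][6-10 ALLOC][11-39 FREE]
Op 7: b = realloc(b, 9) -> b = 6; heap: [0-5 FREE][6-14 ALLOC][15-39 FREE]
Op 8: b = realloc(b, 12) -> b = 6; heap: [0-5 FREE][6-17 ALLOC][18-39 FREE]
Free blocks: [6 22] total_free=28 largest=22 -> 100*(28-22)/28 = 600/28 ≈ 21.429 -> rounds to 21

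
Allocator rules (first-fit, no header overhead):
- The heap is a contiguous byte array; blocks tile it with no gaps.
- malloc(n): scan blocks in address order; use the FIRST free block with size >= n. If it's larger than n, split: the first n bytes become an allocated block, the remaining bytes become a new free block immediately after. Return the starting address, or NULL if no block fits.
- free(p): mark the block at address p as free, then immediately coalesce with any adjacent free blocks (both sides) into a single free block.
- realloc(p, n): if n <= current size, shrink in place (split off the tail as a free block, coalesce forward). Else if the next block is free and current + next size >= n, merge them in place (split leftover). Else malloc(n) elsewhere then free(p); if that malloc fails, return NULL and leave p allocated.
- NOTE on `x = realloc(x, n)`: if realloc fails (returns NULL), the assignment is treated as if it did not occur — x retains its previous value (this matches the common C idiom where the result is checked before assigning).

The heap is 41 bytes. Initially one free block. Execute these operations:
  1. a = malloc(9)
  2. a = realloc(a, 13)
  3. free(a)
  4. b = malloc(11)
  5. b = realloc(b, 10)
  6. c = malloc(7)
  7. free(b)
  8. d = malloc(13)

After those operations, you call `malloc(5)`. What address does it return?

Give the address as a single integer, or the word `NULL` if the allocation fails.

Op 1: a = malloc(9) -> a = 0; heap: [0-8 ALLOC][9-40 FREE]
Op 2: a = realloc(a, 13) -> a = 0; heap: [0-12 ALLOC][13-40 FREE]
Op 3: free(a) -> (freed a); heap: [0-40 FREE]
Op 4: b = malloc(11) -> b = 0; heap: [0-10 ALLOC][11-40 FREE]
Op 5: b = realloc(b, 10) -> b = 0; heap: [0-9 ALLOC][10-40 FREE]
Op 6: c = malloc(7) -> c = 10; heap: [0-9 ALLOC][10-16 ALLOC][17-40 FREE]
Op 7: free(b) -> (freed b); heap: [0-9 FREE][10-16 ALLOC][17-40 FREE]
Op 8: d = malloc(13) -> d = 17; heap: [0-9 FREE][10-16 ALLOC][17-29 ALLOC][30-40 FREE]
malloc(5): first-fit scan over [0-9 FREE][10-16 ALLOC][17-29 ALLOC][30-40 FREE] -> 0

Answer: 0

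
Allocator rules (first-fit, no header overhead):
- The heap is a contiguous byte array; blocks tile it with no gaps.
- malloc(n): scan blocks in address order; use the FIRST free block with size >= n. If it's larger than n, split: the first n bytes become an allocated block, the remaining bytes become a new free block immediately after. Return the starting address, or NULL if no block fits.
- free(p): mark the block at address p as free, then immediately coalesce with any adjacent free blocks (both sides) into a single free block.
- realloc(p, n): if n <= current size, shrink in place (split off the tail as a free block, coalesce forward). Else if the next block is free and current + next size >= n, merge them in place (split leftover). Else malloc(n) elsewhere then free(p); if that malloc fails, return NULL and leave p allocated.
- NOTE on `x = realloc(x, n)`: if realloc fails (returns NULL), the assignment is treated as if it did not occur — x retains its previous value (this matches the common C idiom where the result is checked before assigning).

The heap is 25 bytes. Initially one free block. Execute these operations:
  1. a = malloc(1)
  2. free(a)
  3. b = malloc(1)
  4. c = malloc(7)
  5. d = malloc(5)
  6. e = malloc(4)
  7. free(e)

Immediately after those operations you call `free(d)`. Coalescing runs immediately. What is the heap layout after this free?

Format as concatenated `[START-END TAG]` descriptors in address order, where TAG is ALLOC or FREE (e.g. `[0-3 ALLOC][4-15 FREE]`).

Op 1: a = malloc(1) -> a = 0; heap: [0-0 ALLOC][1-24 FREE]
Op 2: free(a) -> (freed a); heap: [0-24 FREE]
Op 3: b = malloc(1) -> b = 0; heap: [0-0 ALLOC][1-24 FREE]
Op 4: c = malloc(7) -> c = 1; heap: [0-0 ALLOC][1-7 ALLOC][8-24 FREE]
Op 5: d = malloc(5) -> d = 8; heap: [0-0 ALLOC][1-7 ALLOC][8-12 ALLOC][13-24 FREE]
Op 6: e = malloc(4) -> e = 13; heap: [0-0 ALLOC][1-7 ALLOC][8-12 ALLOC][13-16 ALLOC][17-24 FREE]
Op 7: free(e) -> (freed e); heap: [0-0 ALLOC][1-7 ALLOC][8-12 ALLOC][13-24 FREE]
free(d): d = 8 -> block [8-12 ALLOC]; mark free, coalesce with adjacent free neighbors -> [0-0 ALLOC][1-7 ALLOC][8-24 FREE]

Answer: [0-0 ALLOC][1-7 ALLOC][8-24 FREE]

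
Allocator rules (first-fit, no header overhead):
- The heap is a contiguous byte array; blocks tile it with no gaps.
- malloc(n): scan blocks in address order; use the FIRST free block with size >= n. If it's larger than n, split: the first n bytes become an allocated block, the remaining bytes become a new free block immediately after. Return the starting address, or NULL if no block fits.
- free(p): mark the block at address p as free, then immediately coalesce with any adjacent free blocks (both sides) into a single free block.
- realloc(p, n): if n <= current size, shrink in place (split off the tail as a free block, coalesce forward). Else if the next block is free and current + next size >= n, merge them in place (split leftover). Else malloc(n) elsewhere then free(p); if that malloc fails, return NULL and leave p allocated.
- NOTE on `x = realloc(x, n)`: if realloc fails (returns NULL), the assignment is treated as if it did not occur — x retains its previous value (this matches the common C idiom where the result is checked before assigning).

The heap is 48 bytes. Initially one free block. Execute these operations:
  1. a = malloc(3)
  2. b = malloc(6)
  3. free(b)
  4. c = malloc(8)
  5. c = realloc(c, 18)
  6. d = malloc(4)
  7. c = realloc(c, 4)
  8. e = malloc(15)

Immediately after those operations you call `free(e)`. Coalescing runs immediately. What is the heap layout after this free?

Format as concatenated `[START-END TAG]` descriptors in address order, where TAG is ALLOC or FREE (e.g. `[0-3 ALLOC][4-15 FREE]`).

Answer: [0-2 ALLOC][3-6 ALLOC][7-20 FREE][21-24 ALLOC][25-47 FREE]

Derivation:
Op 1: a = malloc(3) -> a = 0; heap: [0-2 ALLOC][3-47 FREE]
Op 2: b = malloc(6) -> b = 3; heap: [0-2 ALLOC][3-8 ALLOC][9-47 FREE]
Op 3: free(b) -> (freed b); heap: [0-2 ALLOC][3-47 FREE]
Op 4: c = malloc(8) -> c = 3; heap: [0-2 ALLOC][3-10 ALLOC][11-47 FREE]
Op 5: c = realloc(c, 18) -> c = 3; heap: [0-2 ALLOC][3-20 ALLOC][21-47 FREE]
Op 6: d = malloc(4) -> d = 21; heap: [0-2 ALLOC][3-20 ALLOC][21-24 ALLOC][25-47 FREE]
Op 7: c = realloc(c, 4) -> c = 3; heap: [0-2 ALLOC][3-6 ALLOC][7-20 FREE][21-24 ALLOC][25-47 FREE]
Op 8: e = malloc(15) -> e = 25; heap: [0-2 ALLOC][3-6 ALLOC][7-20 FREE][21-24 ALLOC][25-39 ALLOC][40-47 FREE]
free(e): e = 25 -> block [25-39 ALLOC]; mark free, coalesce with adjacent free neighbors -> [0-2 ALLOC][3-6 ALLOC][7-20 FREE][21-24 ALLOC][25-47 FREE]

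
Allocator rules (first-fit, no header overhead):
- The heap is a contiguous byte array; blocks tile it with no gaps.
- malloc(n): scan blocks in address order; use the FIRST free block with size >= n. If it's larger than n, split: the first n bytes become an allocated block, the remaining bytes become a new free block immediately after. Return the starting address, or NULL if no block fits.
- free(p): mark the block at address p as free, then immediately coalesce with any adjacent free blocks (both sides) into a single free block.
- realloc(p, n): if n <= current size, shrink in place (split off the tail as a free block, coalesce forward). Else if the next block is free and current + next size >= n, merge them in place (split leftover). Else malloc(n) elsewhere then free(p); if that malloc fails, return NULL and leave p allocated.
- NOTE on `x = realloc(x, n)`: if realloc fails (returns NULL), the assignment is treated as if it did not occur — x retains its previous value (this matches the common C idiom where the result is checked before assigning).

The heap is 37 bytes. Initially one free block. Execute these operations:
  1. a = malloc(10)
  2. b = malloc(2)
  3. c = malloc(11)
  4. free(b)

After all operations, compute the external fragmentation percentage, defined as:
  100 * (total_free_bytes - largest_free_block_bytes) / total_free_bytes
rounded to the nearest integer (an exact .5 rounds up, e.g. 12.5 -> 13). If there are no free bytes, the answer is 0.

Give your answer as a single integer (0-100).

Answer: 13

Derivation:
Op 1: a = malloc(10) -> a = 0; heap: [0-9 ALLOC][10-36 FREE]
Op 2: b = malloc(2) -> b = 10; heap: [0-9 ALLOC][10-11 ALLOC][12-36 FREE]
Op 3: c = malloc(11) -> c = 12; heap: [0-9 ALLOC][10-11 ALLOC][12-22 ALLOC][23-36 FREE]
Op 4: free(b) -> (freed b); heap: [0-9 ALLOC][10-11 FREE][12-22 ALLOC][23-36 FREE]
Free blocks: [2 14] total_free=16 largest=14 -> 100*(16-14)/16 = 200/16 = 12.5 -> rounds to 13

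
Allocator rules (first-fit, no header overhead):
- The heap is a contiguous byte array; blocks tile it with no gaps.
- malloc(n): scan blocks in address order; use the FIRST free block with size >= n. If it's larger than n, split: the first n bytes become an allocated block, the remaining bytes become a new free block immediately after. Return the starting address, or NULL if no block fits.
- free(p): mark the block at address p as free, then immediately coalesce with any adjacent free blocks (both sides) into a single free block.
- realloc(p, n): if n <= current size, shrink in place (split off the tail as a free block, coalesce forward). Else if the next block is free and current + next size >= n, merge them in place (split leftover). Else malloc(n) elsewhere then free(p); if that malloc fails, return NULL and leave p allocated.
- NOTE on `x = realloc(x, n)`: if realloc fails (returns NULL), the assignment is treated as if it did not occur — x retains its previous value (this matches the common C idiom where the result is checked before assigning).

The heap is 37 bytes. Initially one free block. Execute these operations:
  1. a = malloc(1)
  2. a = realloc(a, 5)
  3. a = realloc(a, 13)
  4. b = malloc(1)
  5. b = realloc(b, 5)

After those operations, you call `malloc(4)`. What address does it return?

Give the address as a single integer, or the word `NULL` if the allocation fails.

Answer: 18

Derivation:
Op 1: a = malloc(1) -> a = 0; heap: [0-0 ALLOC][1-36 FREE]
Op 2: a = realloc(a, 5) -> a = 0; heap: [0-4 ALLOC][5-36 FREE]
Op 3: a = realloc(a, 13) -> a = 0; heap: [0-12 ALLOC][13-36 FREE]
Op 4: b = malloc(1) -> b = 13; heap: [0-12 ALLOC][13-13 ALLOC][14-36 FREE]
Op 5: b = realloc(b, 5) -> b = 13; heap: [0-12 ALLOC][13-17 ALLOC][18-36 FREE]
malloc(4): first-fit scan over [0-12 ALLOC][13-17 ALLOC][18-36 FREE] -> 18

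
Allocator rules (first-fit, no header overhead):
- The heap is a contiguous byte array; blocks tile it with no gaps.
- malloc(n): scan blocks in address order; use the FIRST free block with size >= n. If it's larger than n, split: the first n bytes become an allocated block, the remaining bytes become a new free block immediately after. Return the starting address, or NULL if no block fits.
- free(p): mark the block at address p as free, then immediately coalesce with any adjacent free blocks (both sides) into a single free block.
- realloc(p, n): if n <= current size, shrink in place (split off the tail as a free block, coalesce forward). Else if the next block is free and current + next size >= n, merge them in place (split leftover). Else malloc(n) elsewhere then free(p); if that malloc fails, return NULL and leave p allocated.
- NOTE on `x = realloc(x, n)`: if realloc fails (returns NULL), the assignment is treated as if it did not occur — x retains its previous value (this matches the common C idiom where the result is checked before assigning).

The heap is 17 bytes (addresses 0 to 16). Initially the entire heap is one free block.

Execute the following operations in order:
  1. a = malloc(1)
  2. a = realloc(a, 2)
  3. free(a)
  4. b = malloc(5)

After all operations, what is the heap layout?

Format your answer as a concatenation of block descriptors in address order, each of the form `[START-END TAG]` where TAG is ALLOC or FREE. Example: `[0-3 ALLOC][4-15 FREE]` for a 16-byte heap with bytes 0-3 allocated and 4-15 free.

Answer: [0-4 ALLOC][5-16 FREE]

Derivation:
Op 1: a = malloc(1) -> a = 0; heap: [0-0 ALLOC][1-16 FREE]
Op 2: a = realloc(a, 2) -> a = 0; heap: [0-1 ALLOC][2-16 FREE]
Op 3: free(a) -> (freed a); heap: [0-16 FREE]
Op 4: b = malloc(5) -> b = 0; heap: [0-4 ALLOC][5-16 FREE]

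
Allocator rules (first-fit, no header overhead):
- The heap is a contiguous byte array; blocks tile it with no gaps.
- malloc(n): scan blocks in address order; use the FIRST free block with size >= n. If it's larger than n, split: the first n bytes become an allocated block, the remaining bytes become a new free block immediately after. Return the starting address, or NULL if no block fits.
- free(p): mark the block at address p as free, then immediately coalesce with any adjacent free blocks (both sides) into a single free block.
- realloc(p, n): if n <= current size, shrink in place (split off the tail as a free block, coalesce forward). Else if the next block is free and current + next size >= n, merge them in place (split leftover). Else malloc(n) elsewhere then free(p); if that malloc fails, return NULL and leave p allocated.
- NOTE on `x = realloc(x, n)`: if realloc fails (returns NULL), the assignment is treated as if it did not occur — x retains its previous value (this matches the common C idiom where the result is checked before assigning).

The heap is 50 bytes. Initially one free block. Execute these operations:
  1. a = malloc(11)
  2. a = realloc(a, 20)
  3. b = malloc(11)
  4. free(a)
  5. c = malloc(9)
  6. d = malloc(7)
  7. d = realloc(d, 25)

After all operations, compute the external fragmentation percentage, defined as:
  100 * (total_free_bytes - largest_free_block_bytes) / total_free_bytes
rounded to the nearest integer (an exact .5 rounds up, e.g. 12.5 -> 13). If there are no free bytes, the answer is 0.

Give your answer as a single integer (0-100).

Op 1: a = malloc(11) -> a = 0; heap: [0-10 ALLOC][11-49 FREE]
Op 2: a = realloc(a, 20) -> a = 0; heap: [0-19 ALLOC][20-49 FREE]
Op 3: b = malloc(11) -> b = 20; heap: [0-19 ALLOC][20-30 ALLOC][31-49 FREE]
Op 4: free(a) -> (freed a); heap: [0-19 FREE][20-30 ALLOC][31-49 FREE]
Op 5: c = malloc(9) -> c = 0; heap: [0-8 ALLOC][9-19 FREE][20-30 ALLOC][31-49 FREE]
Op 6: d = malloc(7) -> d = 9; heap: [0-8 ALLOC][9-15 ALLOC][16-19 FREE][20-30 ALLOC][31-49 FREE]
Op 7: d = realloc(d, 25) -> NULL (d unchanged); heap: [0-8 ALLOC][9-15 ALLOC][16-19 FREE][20-30 ALLOC][31-49 FREE]
Free blocks: [4 19] total_free=23 largest=19 -> 100*(23-19)/23 = 400/23 ≈ 17.391 -> rounds to 17

Answer: 17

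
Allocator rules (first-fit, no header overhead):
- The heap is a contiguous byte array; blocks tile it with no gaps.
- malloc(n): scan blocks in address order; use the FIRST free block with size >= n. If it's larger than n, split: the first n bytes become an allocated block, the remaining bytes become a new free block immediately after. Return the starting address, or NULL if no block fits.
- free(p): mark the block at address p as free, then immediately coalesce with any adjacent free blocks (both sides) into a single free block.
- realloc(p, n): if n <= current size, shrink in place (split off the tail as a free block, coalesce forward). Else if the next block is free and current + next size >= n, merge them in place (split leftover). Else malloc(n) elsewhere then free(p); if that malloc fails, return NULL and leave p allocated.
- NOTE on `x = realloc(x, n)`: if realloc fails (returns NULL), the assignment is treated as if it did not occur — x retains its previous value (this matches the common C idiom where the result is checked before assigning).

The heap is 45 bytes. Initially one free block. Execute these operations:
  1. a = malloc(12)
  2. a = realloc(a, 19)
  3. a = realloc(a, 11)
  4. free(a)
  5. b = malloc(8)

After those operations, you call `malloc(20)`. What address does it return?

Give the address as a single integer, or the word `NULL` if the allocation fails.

Answer: 8

Derivation:
Op 1: a = malloc(12) -> a = 0; heap: [0-11 ALLOC][12-44 FREE]
Op 2: a = realloc(a, 19) -> a = 0; heap: [0-18 ALLOC][19-44 FREE]
Op 3: a = realloc(a, 11) -> a = 0; heap: [0-10 ALLOC][11-44 FREE]
Op 4: free(a) -> (freed a); heap: [0-44 FREE]
Op 5: b = malloc(8) -> b = 0; heap: [0-7 ALLOC][8-44 FREE]
malloc(20): first-fit scan over [0-7 ALLOC][8-44 FREE] -> 8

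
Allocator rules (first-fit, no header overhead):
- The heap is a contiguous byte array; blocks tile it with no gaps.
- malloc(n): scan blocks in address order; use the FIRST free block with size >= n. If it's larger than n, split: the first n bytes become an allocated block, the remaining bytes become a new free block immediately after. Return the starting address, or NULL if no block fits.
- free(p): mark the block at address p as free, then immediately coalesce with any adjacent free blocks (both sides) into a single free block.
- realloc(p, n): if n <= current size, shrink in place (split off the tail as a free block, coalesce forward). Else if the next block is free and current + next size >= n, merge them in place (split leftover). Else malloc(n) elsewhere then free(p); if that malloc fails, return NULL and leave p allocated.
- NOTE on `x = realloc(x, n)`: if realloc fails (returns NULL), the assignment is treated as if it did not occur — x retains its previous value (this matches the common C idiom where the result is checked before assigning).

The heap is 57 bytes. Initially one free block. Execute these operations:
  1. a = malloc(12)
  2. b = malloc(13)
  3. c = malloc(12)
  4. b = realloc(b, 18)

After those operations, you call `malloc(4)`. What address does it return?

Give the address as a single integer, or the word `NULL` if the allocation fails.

Op 1: a = malloc(12) -> a = 0; heap: [0-11 ALLOC][12-56 FREE]
Op 2: b = malloc(13) -> b = 12; heap: [0-11 ALLOC][12-24 ALLOC][25-56 FREE]
Op 3: c = malloc(12) -> c = 25; heap: [0-11 ALLOC][12-24 ALLOC][25-36 ALLOC][37-56 FREE]
Op 4: b = realloc(b, 18) -> b = 37; heap: [0-11 ALLOC][12-24 FREE][25-36 ALLOC][37-54 ALLOC][55-56 FREE]
malloc(4): first-fit scan over [0-11 ALLOC][12-24 FREE][25-36 ALLOC][37-54 ALLOC][55-56 FREE] -> 12

Answer: 12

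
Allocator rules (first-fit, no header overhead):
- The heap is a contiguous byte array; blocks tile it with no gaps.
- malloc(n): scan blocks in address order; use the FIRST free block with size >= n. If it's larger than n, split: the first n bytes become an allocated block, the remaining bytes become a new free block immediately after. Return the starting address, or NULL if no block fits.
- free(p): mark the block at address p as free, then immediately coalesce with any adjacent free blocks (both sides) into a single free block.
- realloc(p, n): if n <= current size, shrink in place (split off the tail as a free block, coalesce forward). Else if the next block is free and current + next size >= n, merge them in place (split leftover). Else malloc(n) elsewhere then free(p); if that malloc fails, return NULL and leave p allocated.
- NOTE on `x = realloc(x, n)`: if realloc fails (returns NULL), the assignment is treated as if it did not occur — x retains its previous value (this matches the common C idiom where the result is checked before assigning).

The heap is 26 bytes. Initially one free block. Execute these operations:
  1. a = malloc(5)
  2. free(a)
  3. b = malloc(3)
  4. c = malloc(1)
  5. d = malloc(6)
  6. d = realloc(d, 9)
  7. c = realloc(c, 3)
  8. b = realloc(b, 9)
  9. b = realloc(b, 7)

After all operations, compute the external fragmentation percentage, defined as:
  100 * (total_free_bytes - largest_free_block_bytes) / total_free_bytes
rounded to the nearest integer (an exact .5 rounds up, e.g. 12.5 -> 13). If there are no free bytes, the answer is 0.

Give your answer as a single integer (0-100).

Answer: 43

Derivation:
Op 1: a = malloc(5) -> a = 0; heap: [0-4 ALLOC][5-25 FREE]
Op 2: free(a) -> (freed a); heap: [0-25 FREE]
Op 3: b = malloc(3) -> b = 0; heap: [0-2 ALLOC][3-25 FREE]
Op 4: c = malloc(1) -> c = 3; heap: [0-2 ALLOC][3-3 ALLOC][4-25 FREE]
Op 5: d = malloc(6) -> d = 4; heap: [0-2 ALLOC][3-3 ALLOC][4-9 ALLOC][10-25 FREE]
Op 6: d = realloc(d, 9) -> d = 4; heap: [0-2 ALLOC][3-3 ALLOC][4-12 ALLOC][13-25 FREE]
Op 7: c = realloc(c, 3) -> c = 13; heap: [0-2 ALLOC][3-3 FREE][4-12 ALLOC][13-15 ALLOC][16-25 FREE]
Op 8: b = realloc(b, 9) -> b = 16; heap: [0-3 FREE][4-12 ALLOC][13-15 ALLOC][16-24 ALLOC][25-25 FREE]
Op 9: b = realloc(b, 7) -> b = 16; heap: [0-3 FREE][4-12 ALLOC][13-15 ALLOC][16-22 ALLOC][23-25 FREE]
Free blocks: [4 3] total_free=7 largest=4 -> 100*(7-4)/7 = 300/7 ≈ 42.857 -> rounds to 43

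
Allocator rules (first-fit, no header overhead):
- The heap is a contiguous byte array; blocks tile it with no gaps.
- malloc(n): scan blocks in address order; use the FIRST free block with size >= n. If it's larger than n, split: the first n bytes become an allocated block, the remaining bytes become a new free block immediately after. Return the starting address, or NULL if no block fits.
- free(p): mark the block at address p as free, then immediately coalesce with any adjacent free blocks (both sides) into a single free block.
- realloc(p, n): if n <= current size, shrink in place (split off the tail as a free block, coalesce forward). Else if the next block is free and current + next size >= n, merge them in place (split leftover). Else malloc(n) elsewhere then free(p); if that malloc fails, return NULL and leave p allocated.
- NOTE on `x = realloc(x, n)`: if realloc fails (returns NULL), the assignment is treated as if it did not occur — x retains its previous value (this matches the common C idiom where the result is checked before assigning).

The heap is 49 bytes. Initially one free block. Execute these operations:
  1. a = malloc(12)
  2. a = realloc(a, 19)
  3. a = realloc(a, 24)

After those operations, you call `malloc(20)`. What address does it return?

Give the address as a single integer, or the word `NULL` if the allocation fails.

Answer: 24

Derivation:
Op 1: a = malloc(12) -> a = 0; heap: [0-11 ALLOC][12-48 FREE]
Op 2: a = realloc(a, 19) -> a = 0; heap: [0-18 ALLOC][19-48 FREE]
Op 3: a = realloc(a, 24) -> a = 0; heap: [0-23 ALLOC][24-48 FREE]
malloc(20): first-fit scan over [0-23 ALLOC][24-48 FREE] -> 24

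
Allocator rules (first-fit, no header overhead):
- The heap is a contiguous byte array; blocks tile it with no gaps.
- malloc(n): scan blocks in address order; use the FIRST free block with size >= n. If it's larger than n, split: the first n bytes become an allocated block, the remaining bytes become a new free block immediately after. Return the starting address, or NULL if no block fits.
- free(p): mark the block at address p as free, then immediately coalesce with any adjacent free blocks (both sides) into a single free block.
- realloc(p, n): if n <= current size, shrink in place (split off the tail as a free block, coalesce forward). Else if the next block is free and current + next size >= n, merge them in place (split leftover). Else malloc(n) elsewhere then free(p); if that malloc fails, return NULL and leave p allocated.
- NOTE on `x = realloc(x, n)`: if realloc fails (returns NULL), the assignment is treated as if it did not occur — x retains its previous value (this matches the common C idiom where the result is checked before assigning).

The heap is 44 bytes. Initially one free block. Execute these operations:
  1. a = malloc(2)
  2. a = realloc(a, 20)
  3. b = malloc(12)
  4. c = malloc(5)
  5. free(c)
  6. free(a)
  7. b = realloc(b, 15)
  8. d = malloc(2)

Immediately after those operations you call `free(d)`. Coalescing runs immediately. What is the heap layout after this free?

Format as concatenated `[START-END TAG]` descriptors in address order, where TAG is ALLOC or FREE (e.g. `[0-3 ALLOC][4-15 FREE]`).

Op 1: a = malloc(2) -> a = 0; heap: [0-1 ALLOC][2-43 FREE]
Op 2: a = realloc(a, 20) -> a = 0; heap: [0-19 ALLOC][20-43 FREE]
Op 3: b = malloc(12) -> b = 20; heap: [0-19 ALLOC][20-31 ALLOC][32-43 FREE]
Op 4: c = malloc(5) -> c = 32; heap: [0-19 ALLOC][20-31 ALLOC][32-36 ALLOC][37-43 FREE]
Op 5: free(c) -> (freed c); heap: [0-19 ALLOC][20-31 ALLOC][32-43 FREE]
Op 6: free(a) -> (freed a); heap: [0-19 FREE][20-31 ALLOC][32-43 FREE]
Op 7: b = realloc(b, 15) -> b = 20; heap: [0-19 FREE][20-34 ALLOC][35-43 FREE]
Op 8: d = malloc(2) -> d = 0; heap: [0-1 ALLOC][2-19 FREE][20-34 ALLOC][35-43 FREE]
free(d): d = 0 -> block [0-1 ALLOC]; mark free, coalesce with adjacent free neighbors -> [0-19 FREE][20-34 ALLOC][35-43 FREE]

Answer: [0-19 FREE][20-34 ALLOC][35-43 FREE]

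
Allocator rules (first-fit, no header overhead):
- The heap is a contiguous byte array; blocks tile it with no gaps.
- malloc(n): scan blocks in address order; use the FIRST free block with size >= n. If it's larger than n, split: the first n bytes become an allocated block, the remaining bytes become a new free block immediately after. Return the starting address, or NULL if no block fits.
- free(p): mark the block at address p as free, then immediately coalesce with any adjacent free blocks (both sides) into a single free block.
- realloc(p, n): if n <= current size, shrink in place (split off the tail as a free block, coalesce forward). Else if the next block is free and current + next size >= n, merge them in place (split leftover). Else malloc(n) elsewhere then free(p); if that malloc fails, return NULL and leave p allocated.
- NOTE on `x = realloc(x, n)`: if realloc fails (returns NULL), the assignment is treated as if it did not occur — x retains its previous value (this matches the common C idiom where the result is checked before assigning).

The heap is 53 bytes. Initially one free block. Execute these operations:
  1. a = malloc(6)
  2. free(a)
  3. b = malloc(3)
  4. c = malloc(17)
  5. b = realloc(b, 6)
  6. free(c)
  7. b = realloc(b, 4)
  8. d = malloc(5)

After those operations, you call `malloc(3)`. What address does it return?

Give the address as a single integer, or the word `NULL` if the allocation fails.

Answer: 5

Derivation:
Op 1: a = malloc(6) -> a = 0; heap: [0-5 ALLOC][6-52 FREE]
Op 2: free(a) -> (freed a); heap: [0-52 FREE]
Op 3: b = malloc(3) -> b = 0; heap: [0-2 ALLOC][3-52 FREE]
Op 4: c = malloc(17) -> c = 3; heap: [0-2 ALLOC][3-19 ALLOC][20-52 FREE]
Op 5: b = realloc(b, 6) -> b = 20; heap: [0-2 FREE][3-19 ALLOC][20-25 ALLOC][26-52 FREE]
Op 6: free(c) -> (freed c); heap: [0-19 FREE][20-25 ALLOC][26-52 FREE]
Op 7: b = realloc(b, 4) -> b = 20; heap: [0-19 FREE][20-23 ALLOC][24-52 FREE]
Op 8: d = malloc(5) -> d = 0; heap: [0-4 ALLOC][5-19 FREE][20-23 ALLOC][24-52 FREE]
malloc(3): first-fit scan over [0-4 ALLOC][5-19 FREE][20-23 ALLOC][24-52 FREE] -> 5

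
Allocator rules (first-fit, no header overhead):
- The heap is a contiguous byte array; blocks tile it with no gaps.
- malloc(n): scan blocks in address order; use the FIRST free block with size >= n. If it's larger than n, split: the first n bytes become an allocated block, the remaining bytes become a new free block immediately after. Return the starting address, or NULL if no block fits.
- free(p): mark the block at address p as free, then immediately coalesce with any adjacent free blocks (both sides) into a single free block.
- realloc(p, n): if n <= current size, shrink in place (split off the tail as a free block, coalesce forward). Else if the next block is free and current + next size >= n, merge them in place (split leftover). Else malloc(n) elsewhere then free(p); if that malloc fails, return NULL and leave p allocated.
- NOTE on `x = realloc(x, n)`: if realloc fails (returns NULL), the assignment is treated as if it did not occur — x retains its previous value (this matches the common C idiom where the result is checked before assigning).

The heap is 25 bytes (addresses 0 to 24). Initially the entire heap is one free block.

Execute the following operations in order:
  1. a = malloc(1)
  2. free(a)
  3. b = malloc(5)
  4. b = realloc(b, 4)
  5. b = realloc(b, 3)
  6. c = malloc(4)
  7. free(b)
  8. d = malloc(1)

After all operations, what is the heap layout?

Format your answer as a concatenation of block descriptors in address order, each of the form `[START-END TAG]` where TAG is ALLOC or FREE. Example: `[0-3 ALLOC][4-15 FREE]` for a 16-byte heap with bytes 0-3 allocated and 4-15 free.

Op 1: a = malloc(1) -> a = 0; heap: [0-0 ALLOC][1-24 FREE]
Op 2: free(a) -> (freed a); heap: [0-24 FREE]
Op 3: b = malloc(5) -> b = 0; heap: [0-4 ALLOC][5-24 FREE]
Op 4: b = realloc(b, 4) -> b = 0; heap: [0-3 ALLOC][4-24 FREE]
Op 5: b = realloc(b, 3) -> b = 0; heap: [0-2 ALLOC][3-24 FREE]
Op 6: c = malloc(4) -> c = 3; heap: [0-2 ALLOC][3-6 ALLOC][7-24 FREE]
Op 7: free(b) -> (freed b); heap: [0-2 FREE][3-6 ALLOC][7-24 FREE]
Op 8: d = malloc(1) -> d = 0; heap: [0-0 ALLOC][1-2 FREE][3-6 ALLOC][7-24 FREE]

Answer: [0-0 ALLOC][1-2 FREE][3-6 ALLOC][7-24 FREE]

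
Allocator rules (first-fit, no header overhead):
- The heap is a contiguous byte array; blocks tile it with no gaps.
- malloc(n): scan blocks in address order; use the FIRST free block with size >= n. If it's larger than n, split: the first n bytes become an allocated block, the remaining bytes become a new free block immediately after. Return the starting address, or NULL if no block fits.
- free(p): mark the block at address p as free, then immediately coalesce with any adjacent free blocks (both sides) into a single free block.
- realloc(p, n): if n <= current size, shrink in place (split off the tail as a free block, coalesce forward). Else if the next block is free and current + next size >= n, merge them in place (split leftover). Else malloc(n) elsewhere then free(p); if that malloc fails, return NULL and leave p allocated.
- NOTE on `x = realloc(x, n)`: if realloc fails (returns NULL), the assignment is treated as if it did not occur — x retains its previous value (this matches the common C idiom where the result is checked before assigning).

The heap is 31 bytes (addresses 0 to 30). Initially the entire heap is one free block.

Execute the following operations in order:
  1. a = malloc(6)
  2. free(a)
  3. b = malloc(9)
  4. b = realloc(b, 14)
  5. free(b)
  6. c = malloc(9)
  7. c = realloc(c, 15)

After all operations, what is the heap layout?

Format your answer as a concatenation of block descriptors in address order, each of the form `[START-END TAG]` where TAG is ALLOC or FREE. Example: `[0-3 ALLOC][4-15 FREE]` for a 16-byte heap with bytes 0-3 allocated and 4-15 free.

Op 1: a = malloc(6) -> a = 0; heap: [0-5 ALLOC][6-30 FREE]
Op 2: free(a) -> (freed a); heap: [0-30 FREE]
Op 3: b = malloc(9) -> b = 0; heap: [0-8 ALLOC][9-30 FREE]
Op 4: b = realloc(b, 14) -> b = 0; heap: [0-13 ALLOC][14-30 FREE]
Op 5: free(b) -> (freed b); heap: [0-30 FREE]
Op 6: c = malloc(9) -> c = 0; heap: [0-8 ALLOC][9-30 FREE]
Op 7: c = realloc(c, 15) -> c = 0; heap: [0-14 ALLOC][15-30 FREE]

Answer: [0-14 ALLOC][15-30 FREE]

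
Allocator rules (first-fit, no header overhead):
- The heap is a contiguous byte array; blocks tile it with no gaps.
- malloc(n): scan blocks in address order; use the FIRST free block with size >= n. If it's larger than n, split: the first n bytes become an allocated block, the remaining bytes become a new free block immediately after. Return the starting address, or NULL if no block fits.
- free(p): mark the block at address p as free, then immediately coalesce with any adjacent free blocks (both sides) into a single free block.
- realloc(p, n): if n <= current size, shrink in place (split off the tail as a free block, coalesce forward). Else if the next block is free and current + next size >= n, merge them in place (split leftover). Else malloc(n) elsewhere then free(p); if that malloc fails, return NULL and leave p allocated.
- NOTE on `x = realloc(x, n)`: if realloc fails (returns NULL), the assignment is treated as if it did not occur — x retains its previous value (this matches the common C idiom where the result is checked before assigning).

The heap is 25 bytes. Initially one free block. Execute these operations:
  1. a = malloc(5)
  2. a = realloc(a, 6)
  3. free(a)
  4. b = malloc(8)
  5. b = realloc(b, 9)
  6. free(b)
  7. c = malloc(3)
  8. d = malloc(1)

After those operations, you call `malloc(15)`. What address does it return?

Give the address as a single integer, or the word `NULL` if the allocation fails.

Op 1: a = malloc(5) -> a = 0; heap: [0-4 ALLOC][5-24 FREE]
Op 2: a = realloc(a, 6) -> a = 0; heap: [0-5 ALLOC][6-24 FREE]
Op 3: free(a) -> (freed a); heap: [0-24 FREE]
Op 4: b = malloc(8) -> b = 0; heap: [0-7 ALLOC][8-24 FREE]
Op 5: b = realloc(b, 9) -> b = 0; heap: [0-8 ALLOC][9-24 FREE]
Op 6: free(b) -> (freed b); heap: [0-24 FREE]
Op 7: c = malloc(3) -> c = 0; heap: [0-2 ALLOC][3-24 FREE]
Op 8: d = malloc(1) -> d = 3; heap: [0-2 ALLOC][3-3 ALLOC][4-24 FREE]
malloc(15): first-fit scan over [0-2 ALLOC][3-3 ALLOC][4-24 FREE] -> 4

Answer: 4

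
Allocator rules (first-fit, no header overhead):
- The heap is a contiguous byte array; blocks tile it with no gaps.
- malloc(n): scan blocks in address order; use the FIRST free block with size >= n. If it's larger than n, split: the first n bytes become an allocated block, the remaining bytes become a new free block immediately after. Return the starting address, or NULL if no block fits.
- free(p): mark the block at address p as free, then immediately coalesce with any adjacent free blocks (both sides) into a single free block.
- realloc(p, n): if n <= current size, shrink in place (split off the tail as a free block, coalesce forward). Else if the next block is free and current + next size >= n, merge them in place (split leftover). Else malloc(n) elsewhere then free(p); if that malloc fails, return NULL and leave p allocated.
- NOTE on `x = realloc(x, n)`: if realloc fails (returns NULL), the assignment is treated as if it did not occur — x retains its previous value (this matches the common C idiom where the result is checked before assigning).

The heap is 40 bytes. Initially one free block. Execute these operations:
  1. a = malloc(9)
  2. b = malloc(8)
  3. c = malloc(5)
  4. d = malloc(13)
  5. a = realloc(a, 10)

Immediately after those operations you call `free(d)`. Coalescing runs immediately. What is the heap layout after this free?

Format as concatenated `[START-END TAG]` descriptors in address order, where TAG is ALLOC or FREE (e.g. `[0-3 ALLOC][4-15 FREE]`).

Op 1: a = malloc(9) -> a = 0; heap: [0-8 ALLOC][9-39 FREE]
Op 2: b = malloc(8) -> b = 9; heap: [0-8 ALLOC][9-16 ALLOC][17-39 FREE]
Op 3: c = malloc(5) -> c = 17; heap: [0-8 ALLOC][9-16 ALLOC][17-21 ALLOC][22-39 FREE]
Op 4: d = malloc(13) -> d = 22; heap: [0-8 ALLOC][9-16 ALLOC][17-21 ALLOC][22-34 ALLOC][35-39 FREE]
Op 5: a = realloc(a, 10) -> NULL (a unchanged); heap: [0-8 ALLOC][9-16 ALLOC][17-21 ALLOC][22-34 ALLOC][35-39 FREE]
free(d): d = 22 -> block [22-34 ALLOC]; mark free, coalesce with adjacent free neighbors -> [0-8 ALLOC][9-16 ALLOC][17-21 ALLOC][22-39 FREE]

Answer: [0-8 ALLOC][9-16 ALLOC][17-21 ALLOC][22-39 FREE]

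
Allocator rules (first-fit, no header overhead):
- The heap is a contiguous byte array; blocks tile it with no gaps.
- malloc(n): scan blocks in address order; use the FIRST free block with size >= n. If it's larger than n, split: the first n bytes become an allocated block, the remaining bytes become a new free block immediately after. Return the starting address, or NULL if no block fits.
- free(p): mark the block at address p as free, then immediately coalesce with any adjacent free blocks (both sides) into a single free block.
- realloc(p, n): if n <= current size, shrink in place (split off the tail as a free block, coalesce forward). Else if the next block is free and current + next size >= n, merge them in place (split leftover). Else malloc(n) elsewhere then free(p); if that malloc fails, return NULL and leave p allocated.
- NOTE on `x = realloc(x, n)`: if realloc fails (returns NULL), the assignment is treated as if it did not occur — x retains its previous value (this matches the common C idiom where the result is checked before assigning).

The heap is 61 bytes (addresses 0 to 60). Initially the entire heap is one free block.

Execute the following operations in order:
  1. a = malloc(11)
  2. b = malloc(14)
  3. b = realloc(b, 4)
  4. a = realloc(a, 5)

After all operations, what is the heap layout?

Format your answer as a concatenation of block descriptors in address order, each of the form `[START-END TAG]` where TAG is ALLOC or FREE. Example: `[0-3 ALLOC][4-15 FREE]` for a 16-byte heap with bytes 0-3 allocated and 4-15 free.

Answer: [0-4 ALLOC][5-10 FREE][11-14 ALLOC][15-60 FREE]

Derivation:
Op 1: a = malloc(11) -> a = 0; heap: [0-10 ALLOC][11-60 FREE]
Op 2: b = malloc(14) -> b = 11; heap: [0-10 ALLOC][11-24 ALLOC][25-60 FREE]
Op 3: b = realloc(b, 4) -> b = 11; heap: [0-10 ALLOC][11-14 ALLOC][15-60 FREE]
Op 4: a = realloc(a, 5) -> a = 0; heap: [0-4 ALLOC][5-10 FREE][11-14 ALLOC][15-60 FREE]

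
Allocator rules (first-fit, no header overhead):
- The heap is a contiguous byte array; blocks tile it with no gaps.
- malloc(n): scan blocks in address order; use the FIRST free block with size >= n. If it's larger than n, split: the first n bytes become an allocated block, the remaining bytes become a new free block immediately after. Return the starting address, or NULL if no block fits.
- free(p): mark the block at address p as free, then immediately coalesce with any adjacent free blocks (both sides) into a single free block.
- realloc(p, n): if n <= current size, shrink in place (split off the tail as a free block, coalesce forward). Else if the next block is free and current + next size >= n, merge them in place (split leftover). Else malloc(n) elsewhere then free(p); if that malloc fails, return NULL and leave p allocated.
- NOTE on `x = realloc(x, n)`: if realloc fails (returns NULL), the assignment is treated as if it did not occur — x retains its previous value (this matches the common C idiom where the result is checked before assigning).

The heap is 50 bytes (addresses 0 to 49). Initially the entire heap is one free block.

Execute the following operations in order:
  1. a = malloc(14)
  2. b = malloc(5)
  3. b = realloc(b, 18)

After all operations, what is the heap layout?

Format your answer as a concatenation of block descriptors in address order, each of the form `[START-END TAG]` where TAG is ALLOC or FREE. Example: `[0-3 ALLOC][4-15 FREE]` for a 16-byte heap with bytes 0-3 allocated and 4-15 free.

Answer: [0-13 ALLOC][14-31 ALLOC][32-49 FREE]

Derivation:
Op 1: a = malloc(14) -> a = 0; heap: [0-13 ALLOC][14-49 FREE]
Op 2: b = malloc(5) -> b = 14; heap: [0-13 ALLOC][14-18 ALLOC][19-49 FREE]
Op 3: b = realloc(b, 18) -> b = 14; heap: [0-13 ALLOC][14-31 ALLOC][32-49 FREE]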